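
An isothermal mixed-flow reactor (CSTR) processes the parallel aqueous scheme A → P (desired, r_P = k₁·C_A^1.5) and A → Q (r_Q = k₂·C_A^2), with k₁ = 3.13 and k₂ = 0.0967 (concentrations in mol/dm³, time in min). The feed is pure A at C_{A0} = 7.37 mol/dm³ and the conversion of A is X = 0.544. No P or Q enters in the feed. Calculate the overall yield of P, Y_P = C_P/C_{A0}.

Exit C_A = C_{A0}(1−X) = 7.37×0.456 = 3.361 mol/dm³.
Rates in a CSTR are evaluated at the outlet concentration: r_P = 3.13×3.361^1.5 = 19.28, r_Q = 0.0967×3.361^2 = 1.092.
Fraction of consumed A going to P: r_P/(r_P+r_Q) = 0.9464.
C_P = 0.9464·C_{A0}·X = 0.9464×7.37×0.544 = 3.79 mol/dm³; Y_P = C_P/C_{A0} = 0.515.

0.515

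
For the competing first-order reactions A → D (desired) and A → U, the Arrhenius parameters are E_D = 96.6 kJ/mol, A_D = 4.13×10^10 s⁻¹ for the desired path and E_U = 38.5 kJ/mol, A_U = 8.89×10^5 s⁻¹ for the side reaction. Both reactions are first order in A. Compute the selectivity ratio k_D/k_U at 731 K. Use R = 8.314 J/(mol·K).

3.28

k_D/k_U = (A_D/A_U)·exp[−(E_D−E_U)/(RT)] = (A_D/A_U)·exp[(E_U−E_D)/(RT)].
(E_U−E_D)/(RT) = (38.5−96.6)×10³/(8.314×731) = -58100/6078 = -9.560.
k_D/k_U = (4.13×10^10/8.89×10^5)·exp(-9.560) = 46457 × 7.051×10^-5 = 3.28.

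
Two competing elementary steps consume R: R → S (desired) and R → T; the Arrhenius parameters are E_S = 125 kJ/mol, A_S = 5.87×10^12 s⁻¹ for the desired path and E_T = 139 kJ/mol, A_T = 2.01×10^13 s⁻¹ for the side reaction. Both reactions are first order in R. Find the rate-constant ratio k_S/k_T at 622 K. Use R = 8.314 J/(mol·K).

Since both paths have the same order in R, the concentration cancels and S_{S/T} = k_S/k_T = (A_S/A_T)·exp[(E_T−E_S)/(RT)].
(E_T−E_S)/(RT) = (139−125)×10³/(8.314×622) = 14000/5171 = 2.707.
k_S/k_T = (5.87×10^12/2.01×10^13)·exp(2.707) = 0.2920 × 14.99 = 4.38.
Since E_S < E_T, lowering the temperature improves selectivity toward S.

4.38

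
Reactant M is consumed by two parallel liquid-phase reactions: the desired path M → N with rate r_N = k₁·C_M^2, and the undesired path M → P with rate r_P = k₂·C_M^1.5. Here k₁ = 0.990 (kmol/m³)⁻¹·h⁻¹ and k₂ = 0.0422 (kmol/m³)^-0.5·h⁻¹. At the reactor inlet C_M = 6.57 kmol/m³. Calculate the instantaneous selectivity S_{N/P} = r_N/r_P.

S_{N/P} = r_N/r_P = (k₁·C_M^2)/(k₂·C_M^1.5) = (k₁/k₂)·C_M^0.5.
= (0.990×6.570^2) / (0.0422×6.570^1.5) = 42.73/0.7107 = 60.1.

60.1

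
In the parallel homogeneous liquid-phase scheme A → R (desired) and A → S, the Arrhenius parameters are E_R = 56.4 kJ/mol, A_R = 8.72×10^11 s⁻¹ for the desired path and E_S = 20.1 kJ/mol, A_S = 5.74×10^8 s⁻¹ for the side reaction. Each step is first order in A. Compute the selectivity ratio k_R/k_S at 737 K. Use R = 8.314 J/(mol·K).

4.06

Since both paths have the same order in A, the concentration cancels and S_{R/S} = k_R/k_S = (A_R/A_S)·exp[(E_S−E_R)/(RT)].
(E_S−E_R)/(RT) = (20.1−56.4)×10³/(8.314×737) = -36300/6127 = -5.924.
k_R/k_S = (8.72×10^11/5.74×10^8)·exp(-5.924) = 1519 × 0.002674 = 4.06.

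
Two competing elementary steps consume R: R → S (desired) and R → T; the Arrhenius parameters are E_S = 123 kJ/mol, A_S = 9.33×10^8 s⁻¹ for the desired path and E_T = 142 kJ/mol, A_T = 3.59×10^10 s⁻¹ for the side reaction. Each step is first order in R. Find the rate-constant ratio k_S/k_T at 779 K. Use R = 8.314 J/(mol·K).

0.488

Since both paths have the same order in R, the concentration cancels and S_{S/T} = k_S/k_T = (A_S/A_T)·exp[(E_T−E_S)/(RT)].
(E_T−E_S)/(RT) = (142−123)×10³/(8.314×779) = 19000/6477 = 2.934.
k_S/k_T = (9.33×10^8/3.59×10^10)·exp(2.934) = 0.02599 × 18.80 = 0.488.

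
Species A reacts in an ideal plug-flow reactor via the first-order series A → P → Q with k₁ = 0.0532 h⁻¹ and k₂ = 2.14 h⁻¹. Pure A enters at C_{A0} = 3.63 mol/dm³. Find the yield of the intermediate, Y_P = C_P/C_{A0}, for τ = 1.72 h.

For first-order series with pure A initially, C_P(τ) = k₁C_{A0}/(k₂−k₁)·(e^(−k₁τ) − e^(−k₂τ)).
e^(−k₁τ) = e^(−0.0532×1.72) = e^(−0.09150) = 0.9126; e^(−k₂τ) = e^(−3.681) = 0.02520.
C_P = 0.0532×3.63/(2.14−0.0532) × (0.9126−0.02520) = 0.09254×0.8874 = 0.08212 mol/dm³.
Y_P = C_P/C_{A0} = 0.08212/3.63 = 0.0226.

0.0226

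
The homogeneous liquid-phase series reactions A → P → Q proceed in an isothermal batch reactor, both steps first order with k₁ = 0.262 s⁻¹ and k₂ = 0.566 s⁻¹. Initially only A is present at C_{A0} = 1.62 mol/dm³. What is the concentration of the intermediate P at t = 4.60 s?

0.315 mol/dm³

The intermediate concentration in a first-order A→B→C sequence is C_P = k₁C_{A0}(e^(−k₁t) − e^(−k₂t))/(k₂−k₁).
e^(−k₁t) = e^(−0.262×4.60) = e^(−1.205) = 0.2996; e^(−k₂t) = e^(−2.604) = 0.07401.
C_P = 0.262×1.62/(0.566−0.262) × (0.2996−0.07401) = 1.396×0.2256 = 0.3150 mol/dm³.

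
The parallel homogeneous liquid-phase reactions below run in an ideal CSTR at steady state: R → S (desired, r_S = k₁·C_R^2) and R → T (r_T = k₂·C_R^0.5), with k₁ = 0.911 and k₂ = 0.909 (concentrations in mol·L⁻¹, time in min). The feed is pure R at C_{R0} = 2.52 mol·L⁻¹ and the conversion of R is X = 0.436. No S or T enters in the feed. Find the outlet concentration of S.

0.692 mol·L⁻¹

Exit C_R = C_{R0}(1−X) = 2.52×0.564 = 1.421 mol·L⁻¹.
A CSTR operates uniformly at the exit composition, giving r_S = 1.840 and r_T = 1.084 (each k·C_R^n at C_R = 1.421).
Fraction of consumed R going to S: r_S/(r_S+r_T) = 0.6294.
C_S = 0.6294·C_{R0}·X = 0.6294×2.52×0.436 = 0.692 mol·L⁻¹.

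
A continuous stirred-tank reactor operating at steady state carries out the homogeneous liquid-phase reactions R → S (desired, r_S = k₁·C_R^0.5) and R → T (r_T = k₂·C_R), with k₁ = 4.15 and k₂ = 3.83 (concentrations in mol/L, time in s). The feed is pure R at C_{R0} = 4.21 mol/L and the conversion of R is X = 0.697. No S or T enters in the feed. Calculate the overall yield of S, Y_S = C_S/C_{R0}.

Exit C_R = C_{R0}(1−X) = 4.21×0.303 = 1.276 mol/L.
A CSTR operates uniformly at the exit composition, giving r_S = 4.687 and r_T = 4.886 (each k·C_R^n at C_R = 1.276).
Fraction of consumed R going to S: r_S/(r_S+r_T) = 0.4896.
C_S = 0.4896·C_{R0}·X = 0.4896×4.21×0.697 = 1.44 mol/L; Y_S = C_S/C_{R0} = 0.341.

0.341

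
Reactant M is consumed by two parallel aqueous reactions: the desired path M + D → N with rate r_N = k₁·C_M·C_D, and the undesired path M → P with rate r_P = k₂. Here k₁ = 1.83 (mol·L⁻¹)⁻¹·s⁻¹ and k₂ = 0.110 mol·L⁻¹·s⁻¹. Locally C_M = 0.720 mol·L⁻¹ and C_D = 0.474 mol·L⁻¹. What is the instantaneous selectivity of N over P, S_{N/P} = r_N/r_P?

5.68

S_{N/P} = r_N/r_P = (k₁·C_M·C_D)/(k₂) = (k₁/k₂)·C_M·C_D.
= (1.83×0.7200×0.4740) / (0.110) = 0.6245/0.1100 = 5.68.
Since the desired path is higher order in M, keeping C_M high (PFR or concentrated feed) favours N.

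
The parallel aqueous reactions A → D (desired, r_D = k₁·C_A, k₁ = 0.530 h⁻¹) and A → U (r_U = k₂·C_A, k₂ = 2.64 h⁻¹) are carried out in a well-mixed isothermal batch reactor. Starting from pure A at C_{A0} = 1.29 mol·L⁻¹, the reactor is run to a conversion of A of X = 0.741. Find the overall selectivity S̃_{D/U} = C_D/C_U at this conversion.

0.201

C_A = C_{A0}(1−X) = 0.3341 mol·L⁻¹.
Both paths are first order in A, so the instantaneous fraction to D is constant: dC_D/d(−C_A) = k₁/(k₁+k₂) = 0.1672.
C_D = 0.1672·(C_{A0}−C_A) = 0.1672×0.9559 = 0.160 mol·L⁻¹.
C_U = (C_{A0}−C_A)−C_D = 0.7961 mol·L⁻¹; S̃_{D/U} = 0.1598/0.7961 = 0.201.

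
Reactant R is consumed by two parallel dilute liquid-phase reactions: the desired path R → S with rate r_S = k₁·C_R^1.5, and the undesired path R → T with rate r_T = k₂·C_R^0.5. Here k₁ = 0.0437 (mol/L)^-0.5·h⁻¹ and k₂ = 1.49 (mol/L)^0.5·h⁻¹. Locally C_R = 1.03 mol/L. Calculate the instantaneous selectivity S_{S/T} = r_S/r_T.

S_{S/T} = r_S/r_T = (k₁·C_R^1.5)/(k₂·C_R^0.5) = (k₁/k₂)·C_R.
= (0.0437×1.030^1.5) / (1.49×1.030^0.5) = 0.04568/1.512 = 0.0302.

0.0302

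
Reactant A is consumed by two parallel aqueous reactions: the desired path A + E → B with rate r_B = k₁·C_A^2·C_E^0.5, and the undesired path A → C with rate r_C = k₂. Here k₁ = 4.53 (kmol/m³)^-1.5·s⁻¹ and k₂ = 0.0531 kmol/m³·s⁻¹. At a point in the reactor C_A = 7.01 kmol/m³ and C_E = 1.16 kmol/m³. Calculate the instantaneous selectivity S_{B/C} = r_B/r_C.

4515

S_{B/C} = r_B/r_C = (k₁·C_A^2·C_E^0.5)/(k₂) = (k₁/k₂)·C_A^2·C_E^0.5.
= (4.53×7.010^2×1.160^0.5) / (0.0531) = 239.8/0.05310 = 4515.
Since the desired path is higher order in A, keeping C_A high (PFR or concentrated feed) favours B.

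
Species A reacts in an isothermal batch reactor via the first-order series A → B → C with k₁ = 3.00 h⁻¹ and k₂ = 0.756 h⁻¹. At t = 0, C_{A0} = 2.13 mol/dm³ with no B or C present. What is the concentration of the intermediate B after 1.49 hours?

0.891 mol/dm³

Solving the coupled first-order balances gives C_B(t) = [k₁/(k₂−k₁)]·C_{A0}·(e^(−k₁t) − e^(−k₂t)).
e^(−k₁t) = e^(−3.00×1.49) = e^(−4.470) = 0.01145; e^(−k₂t) = e^(−1.126) = 0.3242.
C_B = 3.00×2.13/(0.756−3.00) × (0.01145−0.3242) = (-2.848)×(-0.3127) = 0.8906 mol/dm³.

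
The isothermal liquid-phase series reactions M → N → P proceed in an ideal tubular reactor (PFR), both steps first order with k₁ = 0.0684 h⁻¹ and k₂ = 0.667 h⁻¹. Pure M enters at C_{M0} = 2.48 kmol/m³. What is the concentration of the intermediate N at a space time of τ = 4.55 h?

0.194 kmol/m³

For first-order series with pure M initially, C_N(τ) = k₁C_{M0}/(k₂−k₁)·(e^(−k₁τ) − e^(−k₂τ)).
e^(−k₁τ) = e^(−0.0684×4.55) = e^(−0.3112) = 0.7326; e^(−k₂τ) = e^(−3.035) = 0.04808.
C_N = 0.0684×2.48/(0.667−0.0684) × (0.7326−0.04808) = 0.2834×0.6845 = 0.1940 kmol/m³.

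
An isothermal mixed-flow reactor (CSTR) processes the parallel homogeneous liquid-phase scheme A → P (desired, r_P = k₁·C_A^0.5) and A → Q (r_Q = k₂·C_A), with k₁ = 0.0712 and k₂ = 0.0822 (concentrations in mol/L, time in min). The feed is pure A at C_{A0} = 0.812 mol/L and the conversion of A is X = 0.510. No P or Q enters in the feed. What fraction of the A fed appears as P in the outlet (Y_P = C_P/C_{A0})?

0.295

Exit C_A = C_{A0}(1−X) = 0.812×0.490 = 0.3979 mol/L.
Rates in a CSTR are evaluated at the outlet concentration: r_P = 0.0712×0.3979^0.5 = 0.04491, r_Q = 0.0822×0.3979 = 0.03271.
Fraction of consumed A going to P: r_P/(r_P+r_Q) = 0.5786.
C_P = 0.5786·C_{A0}·X = 0.5786×0.812×0.510 = 0.240 mol/L; Y_P = C_P/C_{A0} = 0.295.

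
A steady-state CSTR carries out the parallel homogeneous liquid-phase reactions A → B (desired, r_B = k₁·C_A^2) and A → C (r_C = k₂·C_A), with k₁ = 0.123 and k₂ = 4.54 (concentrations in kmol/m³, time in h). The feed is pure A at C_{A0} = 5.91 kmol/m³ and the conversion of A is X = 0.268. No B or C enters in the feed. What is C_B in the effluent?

0.166 kmol/m³

Exit C_A = C_{A0}(1−X) = 5.91×0.732 = 4.326 kmol/m³.
A CSTR operates uniformly at the exit composition, giving r_B = 2.302 and r_C = 19.64 (each k·C_A^n at C_A = 4.326).
Fraction of consumed A going to B: r_B/(r_B+r_C) = 0.1049.
C_B = 0.1049·C_{A0}·X = 0.1049×5.91×0.268 = 0.166 kmol/m³.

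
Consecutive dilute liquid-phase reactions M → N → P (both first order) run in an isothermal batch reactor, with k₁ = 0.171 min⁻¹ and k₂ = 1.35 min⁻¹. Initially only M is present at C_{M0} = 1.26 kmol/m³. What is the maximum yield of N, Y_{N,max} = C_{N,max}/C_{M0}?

0.0939

Evaluating C_N at t_opt = ln(k₂/k₁)/(k₂−k₁) gives C_{N,max}/C_{M0} = (k₁/k₂)^[k₂/(k₂−k₁)].
= (0.171/1.35)^(1.35/(1.35−0.171)) = (0.1267)^(1.145) = 0.09387.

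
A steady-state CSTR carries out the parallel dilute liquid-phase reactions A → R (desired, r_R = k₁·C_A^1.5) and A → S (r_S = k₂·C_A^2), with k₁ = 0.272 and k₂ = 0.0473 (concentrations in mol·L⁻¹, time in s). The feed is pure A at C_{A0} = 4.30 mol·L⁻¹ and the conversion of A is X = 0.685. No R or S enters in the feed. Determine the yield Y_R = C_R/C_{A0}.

0.570

Exit C_A = C_{A0}(1−X) = 4.30×0.315 = 1.354 mol·L⁻¹.
A CSTR operates uniformly at the exit composition, giving r_R = 0.4288 and r_S = 0.08678 (each k·C_A^n at C_A = 1.354).
Fraction of consumed A going to R: r_R/(r_R+r_S) = 0.8317.
C_R = 0.8317·C_{A0}·X = 0.8317×4.30×0.685 = 2.45 mol·L⁻¹; Y_R = C_R/C_{A0} = 0.570.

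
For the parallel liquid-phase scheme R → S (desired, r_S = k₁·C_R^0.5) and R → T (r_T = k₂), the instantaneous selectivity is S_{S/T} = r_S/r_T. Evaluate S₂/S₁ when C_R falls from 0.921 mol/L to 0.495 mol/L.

S_{S/T} = (k₁/k₂)·C_R^0.5, so S₂/S₁ = (C_{R,2}/C_{R,1})^0.5.
= (0.495/0.921)^0.5 = (0.5375)^0.5 = 0.733.
Selectivity toward S falls as C_R falls — high-concentration operation is favoured.

0.733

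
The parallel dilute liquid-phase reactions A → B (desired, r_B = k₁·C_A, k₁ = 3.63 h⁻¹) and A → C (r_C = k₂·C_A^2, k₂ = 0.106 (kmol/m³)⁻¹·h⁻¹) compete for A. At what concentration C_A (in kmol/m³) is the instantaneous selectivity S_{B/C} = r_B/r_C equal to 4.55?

S_{B/C} = (k₁/k₂)·C_A⁻¹ ⇒ C_A = (S·k₂/k₁)^(-1).
= (4.55×0.106/3.63)^(-1) = (0.1329)^(-1) = 7.53 kmol/m³.

7.53 kmol/m³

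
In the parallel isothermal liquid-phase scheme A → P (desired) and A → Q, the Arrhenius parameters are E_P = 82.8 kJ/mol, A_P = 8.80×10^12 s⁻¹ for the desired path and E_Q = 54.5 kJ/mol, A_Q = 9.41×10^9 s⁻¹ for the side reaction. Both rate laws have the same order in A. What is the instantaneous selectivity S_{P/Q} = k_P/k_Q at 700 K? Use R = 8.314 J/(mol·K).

7.23

Since both paths have the same order in A, the concentration cancels and S_{P/Q} = k_P/k_Q = (A_P/A_Q)·exp[(E_Q−E_P)/(RT)].
(E_Q−E_P)/(RT) = (54.5−82.8)×10³/(8.314×700) = -28300/5820 = -4.863.
k_P/k_Q = (8.80×10^12/9.41×10^9)·exp(-4.863) = 935.2 × 0.007730 = 7.23.
Since E_P > E_Q, raising the temperature improves selectivity toward P.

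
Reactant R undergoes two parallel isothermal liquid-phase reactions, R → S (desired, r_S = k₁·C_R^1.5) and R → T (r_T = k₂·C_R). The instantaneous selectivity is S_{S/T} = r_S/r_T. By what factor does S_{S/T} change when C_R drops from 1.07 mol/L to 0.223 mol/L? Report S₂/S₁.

0.457

S_{S/T} = (k₁/k₂)·C_R^0.5, so S₂/S₁ = (C_{R,2}/C_{R,1})^0.5.
= (0.223/1.07)^0.5 = (0.2084)^0.5 = 0.457.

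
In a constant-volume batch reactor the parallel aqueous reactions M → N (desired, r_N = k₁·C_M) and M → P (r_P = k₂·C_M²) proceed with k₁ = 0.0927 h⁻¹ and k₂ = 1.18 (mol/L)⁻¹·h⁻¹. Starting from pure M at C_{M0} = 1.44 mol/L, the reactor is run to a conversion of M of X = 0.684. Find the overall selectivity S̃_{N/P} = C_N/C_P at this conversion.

C_M = C_{M0}(1−X) = 0.4550 mol/L.
Along a PFR/batch, dC_N/dC_M = −r_N/(r_N+r_P) = −k₁/(k₁+k₂·C_M).
Integrating from C_{M0} to C_M: C_N = (0.0927/1.18)·ln[(0.0927+1.18·1.44)/(0.0927+1.18·0.455)] = 0.07856·ln(1.792/0.6296) = 0.08216 mol/L.
C_P = (C_{M0}−C_M)−C_N = 0.9028 mol/L; S̃_{N/P} = 0.08216/0.9028 = 0.0910.

0.0910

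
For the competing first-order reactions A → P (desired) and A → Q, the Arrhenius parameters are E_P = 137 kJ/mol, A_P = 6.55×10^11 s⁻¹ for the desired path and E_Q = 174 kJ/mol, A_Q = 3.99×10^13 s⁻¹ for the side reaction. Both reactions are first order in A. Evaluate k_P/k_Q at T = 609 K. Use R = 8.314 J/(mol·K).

Since both paths have the same order in A, the concentration cancels and S_{P/Q} = k_P/k_Q = (A_P/A_Q)·exp[(E_Q−E_P)/(RT)].
(E_Q−E_P)/(RT) = (174−137)×10³/(8.314×609) = 37000/5063 = 7.308.
k_P/k_Q = (6.55×10^11/3.99×10^13)·exp(7.308) = 0.01642 × 1492 = 24.5.

24.5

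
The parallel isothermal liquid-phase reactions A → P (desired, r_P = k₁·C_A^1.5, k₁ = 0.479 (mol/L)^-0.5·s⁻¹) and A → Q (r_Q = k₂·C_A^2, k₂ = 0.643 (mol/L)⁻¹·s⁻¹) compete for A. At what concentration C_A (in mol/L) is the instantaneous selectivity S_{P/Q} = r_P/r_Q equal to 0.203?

S_{P/Q} = (k₁/k₂)·C_A^-0.5 ⇒ C_A = (S·k₂/k₁)^(-2).
= (0.203×0.643/0.479)^(-2) = (0.2725)^(-2) = 13.5 mol/L.

13.5 mol/L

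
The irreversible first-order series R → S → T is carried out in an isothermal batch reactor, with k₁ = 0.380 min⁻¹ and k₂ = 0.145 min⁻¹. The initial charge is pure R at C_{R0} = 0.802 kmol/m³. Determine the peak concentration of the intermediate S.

For a first-order series the maximum intermediate yield is C_{S,max}/C_{R0} = (k₁/k₂)^[k₂/(k₂−k₁)].
= (0.380/0.145)^(0.145/(0.145−0.380)) = (2.621)^(-0.6170) = 0.5519.
C_{S,max} = 0.5519×0.802 = 0.443 kmol/m³.

0.443 kmol/m³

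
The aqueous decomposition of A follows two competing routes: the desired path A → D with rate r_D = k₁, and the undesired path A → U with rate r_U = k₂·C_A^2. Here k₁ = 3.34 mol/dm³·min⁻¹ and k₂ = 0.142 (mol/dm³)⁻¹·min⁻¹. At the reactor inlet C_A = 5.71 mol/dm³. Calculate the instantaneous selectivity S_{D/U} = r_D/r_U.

0.721

S_{D/U} = r_D/r_U = (k₁)/(k₂·C_A^2) = (k₁/k₂)·C_A^-2.
= (3.34) / (0.142×5.710^2) = 3.340/4.630 = 0.721.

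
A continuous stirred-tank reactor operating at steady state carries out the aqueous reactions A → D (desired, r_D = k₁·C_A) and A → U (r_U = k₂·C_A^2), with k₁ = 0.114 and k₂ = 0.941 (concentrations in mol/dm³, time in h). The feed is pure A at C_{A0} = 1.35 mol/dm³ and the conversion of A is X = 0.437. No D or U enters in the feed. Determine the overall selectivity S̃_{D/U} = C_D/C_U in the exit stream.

0.159

Exit C_A = C_{A0}(1−X) = 1.35×0.563 = 0.7601 mol/dm³.
Rates in a CSTR are evaluated at the outlet concentration: r_D = 0.114×0.7601 = 0.08665, r_U = 0.941×0.7601^2 = 0.5436.
Overall selectivity = C_D/C_U = r_Dτ/(r_Uτ) = r_D/r_U = 0.159.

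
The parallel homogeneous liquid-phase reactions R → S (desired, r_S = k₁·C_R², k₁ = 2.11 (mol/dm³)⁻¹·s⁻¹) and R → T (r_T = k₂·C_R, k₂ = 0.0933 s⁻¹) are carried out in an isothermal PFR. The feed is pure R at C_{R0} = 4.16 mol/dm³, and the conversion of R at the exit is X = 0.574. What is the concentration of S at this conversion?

C_R = C_{R0}(1−X) = 1.772 mol/dm³.
Along a PFR/batch, dC_T/dC_R = −r_T/(r_S+r_T) = −k₂/(k₂+k₁·C_R).
Integrating from C_{R0} to C_R: C_T = (0.0933/2.11)·ln[(0.0933+2.11·4.16)/(0.0933+2.11·1.77)] = 0.04422·ln(8.871/3.833) = 0.03711 mol/dm³.
Then C_S = (C_{R0}−C_R) − C_T = 2.388 − 0.03711 = 2.351 mol/dm³.

2.35 mol/dm³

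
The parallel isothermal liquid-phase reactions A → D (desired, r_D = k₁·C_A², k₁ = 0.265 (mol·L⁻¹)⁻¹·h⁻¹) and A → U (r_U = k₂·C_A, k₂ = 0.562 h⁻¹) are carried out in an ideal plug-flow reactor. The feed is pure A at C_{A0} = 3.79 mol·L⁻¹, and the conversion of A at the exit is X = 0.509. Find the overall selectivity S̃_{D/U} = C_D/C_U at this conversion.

1.30

C_A = C_{A0}(1−X) = 1.861 mol·L⁻¹.
Along a PFR/batch, dC_U/dC_A = −r_U/(r_D+r_U) = −k₂/(k₂+k₁·C_A).
Integrating from C_{A0} to C_A: C_U = (0.562/0.265)·ln[(0.562+0.265·3.79)/(0.562+0.265·1.86)] = 2.121·ln(1.566/1.055) = 0.8379 mol·L⁻¹.
Then C_D = (C_{A0}−C_A) − C_U = 1.929 − 0.8379 = 1.091 mol·L⁻¹.
S̃_{D/U} = C_D/C_U = 1.091/0.8379 = 1.30.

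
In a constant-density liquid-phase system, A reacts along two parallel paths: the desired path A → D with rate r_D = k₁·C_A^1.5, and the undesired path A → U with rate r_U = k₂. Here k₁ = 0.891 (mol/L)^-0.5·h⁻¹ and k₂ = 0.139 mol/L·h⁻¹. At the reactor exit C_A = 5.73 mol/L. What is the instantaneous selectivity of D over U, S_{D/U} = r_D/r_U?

S_{D/U} = r_D/r_U = (k₁·C_A^1.5)/(k₂) = (k₁/k₂)·C_A^1.5.
= (0.891×5.730^1.5) / (0.139) = 12.22/0.1390 = 87.9.
Since the desired path is higher order in A, keeping C_A high (PFR or concentrated feed) favours D.

87.9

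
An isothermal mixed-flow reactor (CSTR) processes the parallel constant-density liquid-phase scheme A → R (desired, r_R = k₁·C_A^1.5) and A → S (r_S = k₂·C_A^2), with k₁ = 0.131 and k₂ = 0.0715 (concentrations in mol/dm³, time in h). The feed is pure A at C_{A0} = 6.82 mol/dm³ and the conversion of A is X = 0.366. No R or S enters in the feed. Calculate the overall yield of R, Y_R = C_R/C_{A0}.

0.171

Exit C_A = C_{A0}(1−X) = 6.82×0.634 = 4.324 mol/dm³.
Rates in a CSTR are evaluated at the outlet concentration: r_R = 0.131×4.324^1.5 = 1.178, r_S = 0.0715×4.324^2 = 1.337.
Fraction of consumed A going to R: r_R/(r_R+r_S) = 0.4684.
C_R = 0.4684·C_{A0}·X = 0.4684×6.82×0.366 = 1.17 mol/dm³; Y_R = C_R/C_{A0} = 0.171.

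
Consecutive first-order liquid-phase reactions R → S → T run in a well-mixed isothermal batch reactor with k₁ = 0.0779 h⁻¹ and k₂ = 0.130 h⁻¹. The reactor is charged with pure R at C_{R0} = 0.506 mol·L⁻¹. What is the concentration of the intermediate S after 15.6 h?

0.125 mol·L⁻¹

The intermediate concentration in a first-order A→B→C sequence is C_S = k₁C_{R0}(e^(−k₁t) − e^(−k₂t))/(k₂−k₁).
e^(−k₁t) = e^(−0.0779×15.6) = e^(−1.215) = 0.2966; e^(−k₂t) = e^(−2.028) = 0.1316.
C_S = 0.0779×0.506/(0.130−0.0779) × (0.2966−0.1316) = 0.7566×0.1650 = 0.1249 mol·L⁻¹.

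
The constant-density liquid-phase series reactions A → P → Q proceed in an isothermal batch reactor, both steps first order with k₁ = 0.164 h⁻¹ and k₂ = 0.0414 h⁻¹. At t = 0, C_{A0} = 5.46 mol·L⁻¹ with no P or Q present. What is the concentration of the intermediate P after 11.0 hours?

3.43 mol·L⁻¹

For first-order series with pure A initially, C_P(t) = k₁C_{A0}/(k₂−k₁)·(e^(−k₁t) − e^(−k₂t)).
e^(−k₁t) = e^(−0.164×11.0) = e^(−1.804) = 0.1646; e^(−k₂t) = e^(−0.4554) = 0.6342.
C_P = 0.164×5.46/(0.0414−0.164) × (0.1646−0.6342) = (-7.304)×(-0.4696) = 3.430 mol·L⁻¹.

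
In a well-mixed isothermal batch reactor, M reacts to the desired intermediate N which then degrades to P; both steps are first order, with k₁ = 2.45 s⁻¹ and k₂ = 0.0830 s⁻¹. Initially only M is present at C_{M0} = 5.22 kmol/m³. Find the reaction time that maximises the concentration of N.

1.43 s

For first-order series the maximum of C_N occurs at t_opt = ln(k₂/k₁)/(k₂−k₁).
= ln(0.0830/2.45)/(0.0830−2.45) = ln(0.03388)/-2.367 = -3.385/-2.367 = 1.43 s.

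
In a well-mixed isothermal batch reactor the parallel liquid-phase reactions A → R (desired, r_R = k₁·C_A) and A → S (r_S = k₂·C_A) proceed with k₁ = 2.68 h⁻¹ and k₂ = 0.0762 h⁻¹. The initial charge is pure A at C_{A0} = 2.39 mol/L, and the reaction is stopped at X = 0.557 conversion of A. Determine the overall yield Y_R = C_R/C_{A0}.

C_A = C_{A0}(1−X) = 1.059 mol/L.
Both paths are first order in A, so the instantaneous fraction to R is constant: dC_R/d(−C_A) = k₁/(k₁+k₂) = 0.9724.
C_R = 0.9724·(C_{A0}−C_A) = 0.9724×1.331 = 1.29 mol/L.
Y_R = C_R/C_{A0} = 1.294/2.39 = 0.542.

0.542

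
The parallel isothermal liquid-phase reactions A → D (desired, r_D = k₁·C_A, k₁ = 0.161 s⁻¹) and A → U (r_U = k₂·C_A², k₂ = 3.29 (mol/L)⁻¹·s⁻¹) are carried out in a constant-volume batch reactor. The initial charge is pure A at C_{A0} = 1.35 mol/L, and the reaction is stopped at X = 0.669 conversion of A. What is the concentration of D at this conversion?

C_A = C_{A0}(1−X) = 0.4468 mol/L.
Along a PFR/batch, dC_D/dC_A = −r_D/(r_D+r_U) = −k₁/(k₁+k₂·C_A).
Integrating from C_{A0} to C_A: C_D = (0.161/3.29)·ln[(0.161+3.29·1.35)/(0.161+3.29·0.447)] = 0.04894·ln(4.603/1.631) = 0.05076 mol/L.

0.0508 mol/L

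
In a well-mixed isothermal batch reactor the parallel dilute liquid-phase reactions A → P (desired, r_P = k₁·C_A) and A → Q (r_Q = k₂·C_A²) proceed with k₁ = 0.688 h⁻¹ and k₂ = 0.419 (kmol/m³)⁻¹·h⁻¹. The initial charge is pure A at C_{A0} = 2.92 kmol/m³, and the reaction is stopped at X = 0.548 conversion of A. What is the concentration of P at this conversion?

0.709 kmol/m³

C_A = C_{A0}(1−X) = 1.320 kmol/m³.
Along a PFR/batch, dC_P/dC_A = −r_P/(r_P+r_Q) = −k₁/(k₁+k₂·C_A).
Integrating from C_{A0} to C_A: C_P = (0.688/0.419)·ln[(0.688+0.419·2.92)/(0.688+0.419·1.32)] = 1.642·ln(1.911/1.241) = 0.7093 kmol/m³.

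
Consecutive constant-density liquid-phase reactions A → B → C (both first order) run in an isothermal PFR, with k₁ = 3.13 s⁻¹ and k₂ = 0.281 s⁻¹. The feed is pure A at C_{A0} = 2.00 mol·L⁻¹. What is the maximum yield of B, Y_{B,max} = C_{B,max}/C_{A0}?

0.788

For a first-order series the maximum intermediate yield is C_{B,max}/C_{A0} = (k₁/k₂)^[k₂/(k₂−k₁)].
= (3.13/0.281)^(0.281/(0.281−3.13)) = (11.14)^(-0.09863) = 0.7884.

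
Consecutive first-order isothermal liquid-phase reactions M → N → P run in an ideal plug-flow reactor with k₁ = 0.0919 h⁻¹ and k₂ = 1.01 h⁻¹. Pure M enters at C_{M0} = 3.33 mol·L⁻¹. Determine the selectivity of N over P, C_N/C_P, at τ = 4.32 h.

0.252

Solving the coupled first-order balances gives C_N(τ) = [k₁/(k₂−k₁)]·C_{M0}·(e^(−k₁τ) − e^(−k₂τ)).
e^(−k₁τ) = e^(−0.0919×4.32) = e^(−0.3970) = 0.6723; e^(−k₂τ) = e^(−4.363) = 0.01274.
C_N = 0.0919×3.33/(1.01−0.0919) × (0.6723−0.01274) = 0.3333×0.6596 = 0.2199 mol·L⁻¹.
C_M = C_{M0}e^(−k₁τ) = 2.239 mol·L⁻¹, so C_P = C_{M0}−C_M−C_N = 0.8713 mol·L⁻¹; C_N/C_P = 0.252.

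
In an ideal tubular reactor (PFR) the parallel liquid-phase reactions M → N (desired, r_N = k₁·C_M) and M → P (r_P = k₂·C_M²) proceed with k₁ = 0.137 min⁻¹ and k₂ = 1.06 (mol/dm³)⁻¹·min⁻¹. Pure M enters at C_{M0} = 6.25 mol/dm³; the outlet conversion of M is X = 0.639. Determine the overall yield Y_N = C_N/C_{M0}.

C_M = C_{M0}(1−X) = 2.256 mol/dm³.
Along a PFR/batch, dC_N/dC_M = −r_N/(r_N+r_P) = −k₁/(k₁+k₂·C_M).
Integrating from C_{M0} to C_M: C_N = (0.137/1.06)·ln[(0.137+1.06·6.25)/(0.137+1.06·2.26)] = 0.1292·ln(6.762/2.529) = 0.1271 mol/dm³.
Y_N = C_N/C_{M0} = 0.1271/6.25 = 0.0203.

0.0203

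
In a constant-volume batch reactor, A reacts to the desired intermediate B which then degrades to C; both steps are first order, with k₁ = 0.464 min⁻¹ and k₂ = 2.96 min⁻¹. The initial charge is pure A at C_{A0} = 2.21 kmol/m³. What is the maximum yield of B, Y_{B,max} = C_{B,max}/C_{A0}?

At the optimum, C_{B,max}/C_{A0} = (k₁/k₂)^[k₂/(k₂−k₁)].
= (0.464/2.96)^(2.96/(2.96−0.464)) = (0.1568)^(1.186) = 0.1111.

0.111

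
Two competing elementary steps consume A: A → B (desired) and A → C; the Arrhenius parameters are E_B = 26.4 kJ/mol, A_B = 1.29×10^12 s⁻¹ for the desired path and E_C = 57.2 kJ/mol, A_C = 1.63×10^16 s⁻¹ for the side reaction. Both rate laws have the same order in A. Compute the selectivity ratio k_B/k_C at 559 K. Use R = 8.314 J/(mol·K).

0.0598

Since both paths have the same order in A, the concentration cancels and S_{B/C} = k_B/k_C = (A_B/A_C)·exp[(E_C−E_B)/(RT)].
(E_C−E_B)/(RT) = (57.2−26.4)×10³/(8.314×559) = 30800/4648 = 6.627.
k_B/k_C = (1.29×10^12/1.63×10^16)·exp(6.627) = 7.914×10^-5 × 755.4 = 0.0598.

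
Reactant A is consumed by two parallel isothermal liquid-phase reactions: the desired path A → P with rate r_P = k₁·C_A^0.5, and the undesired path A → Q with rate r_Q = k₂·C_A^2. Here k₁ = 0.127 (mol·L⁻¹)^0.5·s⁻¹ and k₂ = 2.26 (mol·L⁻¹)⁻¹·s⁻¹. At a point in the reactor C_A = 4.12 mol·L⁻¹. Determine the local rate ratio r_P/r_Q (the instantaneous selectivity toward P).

S_{P/Q} = r_P/r_Q = (k₁·C_A^0.5)/(k₂·C_A^2) = (k₁/k₂)·C_A^-1.5.
= (0.127×4.120^0.5) / (2.26×4.120^2) = 0.2578/38.36 = 0.00672.
The undesired path is higher order in A, so low C_A (CSTR or dilute feed) favours P.

0.00672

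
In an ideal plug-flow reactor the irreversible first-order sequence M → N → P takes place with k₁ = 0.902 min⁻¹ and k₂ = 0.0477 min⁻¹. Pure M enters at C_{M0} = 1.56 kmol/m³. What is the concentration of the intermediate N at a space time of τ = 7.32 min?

For first-order series with pure M initially, C_N(τ) = k₁C_{M0}/(k₂−k₁)·(e^(−k₁τ) − e^(−k₂τ)).
e^(−k₁τ) = e^(−0.902×7.32) = e^(−6.603) = 0.001357; e^(−k₂τ) = e^(−0.3492) = 0.7053.
C_N = 0.902×1.56/(0.0477−0.902) × (0.001357−0.7053) = (-1.647)×(-0.7039) = 1.159 kmol/m³.

1.16 kmol/m³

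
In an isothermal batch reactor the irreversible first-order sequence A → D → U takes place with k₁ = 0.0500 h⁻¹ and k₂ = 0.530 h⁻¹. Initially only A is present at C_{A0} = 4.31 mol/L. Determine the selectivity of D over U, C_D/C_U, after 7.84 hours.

The intermediate concentration in a first-order A→B→C sequence is C_D = k₁C_{A0}(e^(−k₁t) − e^(−k₂t))/(k₂−k₁).
e^(−k₁t) = e^(−0.0500×7.84) = e^(−0.3920) = 0.6757; e^(−k₂t) = e^(−4.155) = 0.01568.
C_D = 0.0500×4.31/(0.530−0.0500) × (0.6757−0.01568) = 0.4490×0.6600 = 0.2963 mol/L.
C_A = C_{A0}e^(−k₁t) = 2.912 mol/L, so C_U = C_{A0}−C_A−C_D = 1.101 mol/L; C_D/C_U = 0.269.

0.269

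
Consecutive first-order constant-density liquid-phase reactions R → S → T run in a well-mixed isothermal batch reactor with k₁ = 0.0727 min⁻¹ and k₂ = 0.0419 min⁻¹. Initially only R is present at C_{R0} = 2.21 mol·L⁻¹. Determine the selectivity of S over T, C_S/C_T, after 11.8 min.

Solving the coupled first-order balances gives C_S(t) = [k₁/(k₂−k₁)]·C_{R0}·(e^(−k₁t) − e^(−k₂t)).
e^(−k₁t) = e^(−0.0727×11.8) = e^(−0.8579) = 0.4241; e^(−k₂t) = e^(−0.4944) = 0.6099.
C_S = 0.0727×2.21/(0.0419−0.0727) × (0.4241−0.6099) = (-5.216)×(-0.1859) = 0.9695 mol·L⁻¹.
C_R = C_{R0}e^(−k₁t) = 0.9372 mol·L⁻¹, so C_T = C_{R0}−C_R−C_S = 0.3033 mol·L⁻¹; C_S/C_T = 3.20.

3.20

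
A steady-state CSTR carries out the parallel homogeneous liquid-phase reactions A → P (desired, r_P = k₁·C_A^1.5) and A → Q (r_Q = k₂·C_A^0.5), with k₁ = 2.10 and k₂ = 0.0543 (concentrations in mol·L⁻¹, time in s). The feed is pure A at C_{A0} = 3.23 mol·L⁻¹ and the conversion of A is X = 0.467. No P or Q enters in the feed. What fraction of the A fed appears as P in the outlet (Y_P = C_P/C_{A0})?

Exit C_A = C_{A0}(1−X) = 3.23×0.533 = 1.722 mol·L⁻¹.
A CSTR operates uniformly at the exit composition, giving r_P = 4.744 and r_Q = 0.07125 (each k·C_A^n at C_A = 1.722).
Fraction of consumed A going to P: r_P/(r_P+r_Q) = 0.9852.
C_P = 0.9852·C_{A0}·X = 0.9852×3.23×0.467 = 1.49 mol·L⁻¹; Y_P = C_P/C_{A0} = 0.460.

0.460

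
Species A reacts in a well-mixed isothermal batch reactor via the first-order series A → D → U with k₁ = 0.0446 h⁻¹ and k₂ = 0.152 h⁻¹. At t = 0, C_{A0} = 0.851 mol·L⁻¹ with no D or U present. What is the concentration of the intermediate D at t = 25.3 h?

0.107 mol·L⁻¹

Solving the coupled first-order balances gives C_D(t) = [k₁/(k₂−k₁)]·C_{A0}·(e^(−k₁t) − e^(−k₂t)).
e^(−k₁t) = e^(−0.0446×25.3) = e^(−1.128) = 0.3236; e^(−k₂t) = e^(−3.846) = 0.02137.
C_D = 0.0446×0.851/(0.152−0.0446) × (0.3236−0.02137) = 0.3534×0.3022 = 0.1068 mol·L⁻¹.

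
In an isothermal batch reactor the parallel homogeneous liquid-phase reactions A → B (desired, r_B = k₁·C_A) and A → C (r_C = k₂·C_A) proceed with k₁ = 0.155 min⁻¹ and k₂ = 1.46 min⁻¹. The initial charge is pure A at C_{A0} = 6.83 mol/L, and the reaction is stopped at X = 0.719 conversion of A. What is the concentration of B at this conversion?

0.471 mol/L

C_A = C_{A0}(1−X) = 1.919 mol/L.
Both paths are first order in A, so the instantaneous fraction to B is constant: dC_B/d(−C_A) = k₁/(k₁+k₂) = 0.09598.
C_B = 0.09598·(C_{A0}−C_A) = 0.09598×4.911 = 0.471 mol/L.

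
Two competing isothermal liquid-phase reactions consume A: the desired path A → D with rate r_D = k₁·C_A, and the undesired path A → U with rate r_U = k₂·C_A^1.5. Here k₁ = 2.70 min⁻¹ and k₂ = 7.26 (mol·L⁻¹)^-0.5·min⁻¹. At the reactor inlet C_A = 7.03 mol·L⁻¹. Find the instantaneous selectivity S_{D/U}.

S_{D/U} = r_D/r_U = (k₁·C_A)/(k₂·C_A^1.5) = (k₁/k₂)·C_A^-0.5.
= (2.70×7.030) / (7.26×7.030^1.5) = 18.98/135.3 = 0.140.
The undesired path is higher order in A, so low C_A (CSTR or dilute feed) favours D.

0.140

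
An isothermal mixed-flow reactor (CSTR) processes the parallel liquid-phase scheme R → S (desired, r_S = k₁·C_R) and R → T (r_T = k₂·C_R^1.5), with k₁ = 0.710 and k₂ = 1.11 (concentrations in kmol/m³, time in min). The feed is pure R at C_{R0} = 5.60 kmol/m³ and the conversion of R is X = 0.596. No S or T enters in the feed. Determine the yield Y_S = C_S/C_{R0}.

0.178

Exit C_R = C_{R0}(1−X) = 5.60×0.404 = 2.262 kmol/m³.
A CSTR operates uniformly at the exit composition, giving r_S = 1.606 and r_T = 3.777 (each k·C_R^n at C_R = 2.262).
Fraction of consumed R going to S: r_S/(r_S+r_T) = 0.2984.
C_S = 0.2984·C_{R0}·X = 0.2984×5.60×0.596 = 0.996 kmol/m³; Y_S = C_S/C_{R0} = 0.178.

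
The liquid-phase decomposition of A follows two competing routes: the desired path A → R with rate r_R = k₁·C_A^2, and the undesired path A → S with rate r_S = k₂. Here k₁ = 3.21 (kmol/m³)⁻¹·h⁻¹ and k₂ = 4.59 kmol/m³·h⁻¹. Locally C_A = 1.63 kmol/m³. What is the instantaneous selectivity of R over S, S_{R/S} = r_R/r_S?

1.86

S_{R/S} = r_R/r_S = (k₁·C_A^2)/(k₂) = (k₁/k₂)·C_A^2.
= (3.21×1.630^2) / (4.59) = 8.529/4.590 = 1.86.
Since the desired path is higher order in A, keeping C_A high (PFR or concentrated feed) favours R.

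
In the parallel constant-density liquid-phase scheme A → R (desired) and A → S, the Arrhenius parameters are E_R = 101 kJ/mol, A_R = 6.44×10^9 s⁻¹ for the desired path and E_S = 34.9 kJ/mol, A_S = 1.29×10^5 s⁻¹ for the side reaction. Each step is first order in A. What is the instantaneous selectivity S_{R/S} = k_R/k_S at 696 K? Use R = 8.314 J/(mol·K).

Since both paths have the same order in A, the concentration cancels and S_{R/S} = k_R/k_S = (A_R/A_S)·exp[(E_S−E_R)/(RT)].
(E_S−E_R)/(RT) = (34.9−101)×10³/(8.314×696) = -66100/5787 = -11.42.
k_R/k_S = (6.44×10^9/1.29×10^5)·exp(-11.42) = 49922 × 1.094×10^-5 = 0.546.
Since E_R > E_S, raising the temperature improves selectivity toward R.

0.546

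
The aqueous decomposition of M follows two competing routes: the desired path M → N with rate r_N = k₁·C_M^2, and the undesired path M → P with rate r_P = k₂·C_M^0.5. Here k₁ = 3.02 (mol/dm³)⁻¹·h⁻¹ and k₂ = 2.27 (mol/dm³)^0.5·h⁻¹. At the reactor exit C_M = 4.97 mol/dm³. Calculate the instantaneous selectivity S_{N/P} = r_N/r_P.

S_{N/P} = r_N/r_P = (k₁·C_M^2)/(k₂·C_M^0.5) = (k₁/k₂)·C_M^1.5.
= (3.02×4.970^2) / (2.27×4.970^0.5) = 74.60/5.061 = 14.7.

14.7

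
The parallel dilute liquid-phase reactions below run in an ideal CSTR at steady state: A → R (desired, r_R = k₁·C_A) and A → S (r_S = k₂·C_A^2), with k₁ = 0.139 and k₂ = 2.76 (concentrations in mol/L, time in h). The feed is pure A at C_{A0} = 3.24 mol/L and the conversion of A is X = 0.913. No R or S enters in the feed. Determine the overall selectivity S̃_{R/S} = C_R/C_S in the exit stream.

Exit C_A = C_{A0}(1−X) = 3.24×0.0870 = 0.2819 mol/L.
A CSTR operates uniformly at the exit composition, giving r_R = 0.03918 and r_S = 0.2193 (each k·C_A^n at C_A = 0.2819).
Overall selectivity = C_R/C_S = r_Rτ/(r_Sτ) = r_R/r_S = 0.179.

0.179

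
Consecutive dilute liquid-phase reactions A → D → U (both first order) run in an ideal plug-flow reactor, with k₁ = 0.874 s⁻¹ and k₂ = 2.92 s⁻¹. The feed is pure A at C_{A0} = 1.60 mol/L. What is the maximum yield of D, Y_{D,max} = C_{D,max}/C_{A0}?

At the optimum, C_{D,max}/C_{A0} = (k₁/k₂)^[k₂/(k₂−k₁)].
= (0.874/2.92)^(2.92/(2.92−0.874)) = (0.2993)^(1.427) = 0.1788.

0.179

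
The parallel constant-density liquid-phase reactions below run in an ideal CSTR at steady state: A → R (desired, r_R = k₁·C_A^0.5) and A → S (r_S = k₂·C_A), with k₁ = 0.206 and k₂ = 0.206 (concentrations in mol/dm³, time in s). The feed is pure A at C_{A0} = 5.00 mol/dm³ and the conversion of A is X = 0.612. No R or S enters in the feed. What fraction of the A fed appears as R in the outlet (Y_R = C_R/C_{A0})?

Exit C_A = C_{A0}(1−X) = 5.00×0.388 = 1.940 mol/dm³.
In a CSTR the entire volume is at exit conditions, so r_R = 0.206×1.940^0.5 = 0.2869 and r_S = 0.206×1.940 = 0.3996.
Fraction of consumed A going to R: r_R/(r_R+r_S) = 0.4179.
C_R = 0.4179·C_{A0}·X = 0.4179×5.00×0.612 = 1.28 mol/dm³; Y_R = C_R/C_{A0} = 0.256.

0.256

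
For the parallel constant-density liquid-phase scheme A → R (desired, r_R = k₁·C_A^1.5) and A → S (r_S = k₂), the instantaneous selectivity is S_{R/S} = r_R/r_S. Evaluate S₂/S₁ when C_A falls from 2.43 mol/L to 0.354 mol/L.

S_{R/S} = (k₁/k₂)·C_A^1.5, so S₂/S₁ = (C_{A,2}/C_{A,1})^1.5.
= (0.354/2.43)^1.5 = (0.1457)^1.5 = 0.0556.

0.0556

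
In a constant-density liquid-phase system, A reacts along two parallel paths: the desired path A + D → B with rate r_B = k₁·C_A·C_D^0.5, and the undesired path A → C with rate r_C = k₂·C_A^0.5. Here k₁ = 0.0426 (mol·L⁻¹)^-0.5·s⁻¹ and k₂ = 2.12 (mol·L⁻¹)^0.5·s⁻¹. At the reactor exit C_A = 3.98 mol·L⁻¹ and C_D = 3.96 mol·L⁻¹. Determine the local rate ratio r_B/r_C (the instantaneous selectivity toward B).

S_{B/C} = r_B/r_C = (k₁·C_A·C_D^0.5)/(k₂·C_A^0.5) = (k₁/k₂)·C_A^0.5·C_D^0.5.
= (0.0426×3.980×3.960^0.5) / (2.12×3.980^0.5) = 0.3374/4.229 = 0.0798.
Since the desired path is higher order in A, keeping C_A high (PFR or concentrated feed) favours B.

0.0798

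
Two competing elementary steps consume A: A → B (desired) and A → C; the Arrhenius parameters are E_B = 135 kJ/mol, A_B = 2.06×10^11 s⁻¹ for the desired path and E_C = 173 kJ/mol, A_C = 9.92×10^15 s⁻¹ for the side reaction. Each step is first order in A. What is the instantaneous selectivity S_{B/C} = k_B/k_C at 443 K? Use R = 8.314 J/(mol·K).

0.628

Since both paths have the same order in A, the concentration cancels and S_{B/C} = k_B/k_C = (A_B/A_C)·exp[(E_C−E_B)/(RT)].
(E_C−E_B)/(RT) = (173−135)×10³/(8.314×443) = 38000/3683 = 10.32.
k_B/k_C = (2.06×10^11/9.92×10^15)·exp(10.32) = 2.077×10^-5 × 30254 = 0.628.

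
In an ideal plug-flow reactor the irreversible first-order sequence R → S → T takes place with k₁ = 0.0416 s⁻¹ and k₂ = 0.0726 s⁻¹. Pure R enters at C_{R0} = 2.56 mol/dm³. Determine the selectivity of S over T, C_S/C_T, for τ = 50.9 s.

For first-order series with pure R initially, C_S(τ) = k₁C_{R0}/(k₂−k₁)·(e^(−k₁τ) − e^(−k₂τ)).
e^(−k₁τ) = e^(−0.0416×50.9) = e^(−2.117) = 0.1203; e^(−k₂τ) = e^(−3.695) = 0.02484.
C_S = 0.0416×2.56/(0.0726−0.0416) × (0.1203−0.02484) = 3.435×0.09550 = 0.3281 mol/dm³.
C_R = C_{R0}e^(−k₁τ) = 0.3081 mol/dm³, so C_T = C_{R0}−C_R−C_S = 1.924 mol/dm³; C_S/C_T = 0.171.

0.171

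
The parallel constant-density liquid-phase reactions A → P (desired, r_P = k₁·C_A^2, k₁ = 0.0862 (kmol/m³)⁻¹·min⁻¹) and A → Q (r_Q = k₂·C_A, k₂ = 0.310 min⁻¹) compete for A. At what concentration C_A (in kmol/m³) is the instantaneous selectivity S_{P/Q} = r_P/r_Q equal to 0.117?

0.421 kmol/m³

S_{P/Q} = (k₁/k₂)·C_A ⇒ C_A = S·k₂/k₁.
= 0.117×0.310/0.0862 = 0.421 kmol/m³.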